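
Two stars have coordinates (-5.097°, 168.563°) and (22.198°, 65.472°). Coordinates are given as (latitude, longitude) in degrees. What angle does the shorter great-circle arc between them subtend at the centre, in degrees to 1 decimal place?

104.0°

Let φ₁ = -0.0890 rad, φ₂ = 0.3874 rad, and Δλ = -1.7993 rad.
Haversine: a = sin²(Δφ/2) + cos φ₁ cos φ₂ sin²(Δλ/2) = 0.0557 + (0.9960)(0.9259)(0.6132) = 0.62122.
Central angle c = 2·arcsin(√a) = 1.81568 rad.
So the angular separation is 104.0°.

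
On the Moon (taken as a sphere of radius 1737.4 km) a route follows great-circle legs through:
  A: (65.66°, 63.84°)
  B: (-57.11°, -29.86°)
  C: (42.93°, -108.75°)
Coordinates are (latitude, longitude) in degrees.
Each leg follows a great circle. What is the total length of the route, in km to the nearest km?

Leg A→B: central angle 2.4647 rad, distance 4282.2 km.
Leg B→C: central angle 2.0890 rad, distance 3629.4 km.
Total: 4282.2 + 3629.4 ≈ 7912 km.

7912 km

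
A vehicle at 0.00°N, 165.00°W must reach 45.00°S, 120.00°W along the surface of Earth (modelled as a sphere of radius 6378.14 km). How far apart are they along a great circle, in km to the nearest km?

6679 km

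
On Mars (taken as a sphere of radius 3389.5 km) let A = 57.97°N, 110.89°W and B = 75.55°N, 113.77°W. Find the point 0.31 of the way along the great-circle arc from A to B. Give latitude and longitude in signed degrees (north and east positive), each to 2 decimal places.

63.42°, -111.39°

Central angle δ = 0.3074 rad. Interpolating on the sphere with fraction f = 0.31:
P = [sin((1−f)δ)·A + sin(fδ)·B] / sin δ = 0.6957·A + 0.3145·B in Cartesian coordinates,
giving P = (-0.1632, -0.4166, 0.8943), i.e. latitude 63.42°, longitude -111.39°.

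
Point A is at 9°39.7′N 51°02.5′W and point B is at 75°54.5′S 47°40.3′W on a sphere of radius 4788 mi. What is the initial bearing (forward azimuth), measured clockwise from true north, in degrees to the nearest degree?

179°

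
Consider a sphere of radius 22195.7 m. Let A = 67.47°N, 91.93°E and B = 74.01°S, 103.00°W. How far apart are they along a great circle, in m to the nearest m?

With latitudes φ₁ = 67.470°, φ₂ = -74.010° and longitude difference Δλ = 165.070°:
cos c = sin φ₁ sin φ₂ + cos φ₁ cos φ₂ cos Δλ = (0.9237)(-0.9613) + (0.3832)(0.2755)(-0.9662) = -0.98993,
so c = arccos(-0.98993) = 2.99955 rad.
Distance = R·c = 22195.7 × 2.9996 ≈ 66577 m.

66577 m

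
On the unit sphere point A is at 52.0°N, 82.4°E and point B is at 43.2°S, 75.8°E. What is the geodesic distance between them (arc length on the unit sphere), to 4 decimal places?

Let φ₁ = 0.9076 rad, φ₂ = -0.7540 rad, and Δλ = -0.1152 rad.
Haversine: a = sin²(Δφ/2) + cos φ₁ cos φ₂ sin²(Δλ/2) = 0.5453 + (0.6157)(0.7290)(0.0033) = 0.54680.
Central angle c = 2·arcsin(√a) = 1.66454 rad.
On the unit sphere the arc length equals the central angle: 1.6645.

1.6645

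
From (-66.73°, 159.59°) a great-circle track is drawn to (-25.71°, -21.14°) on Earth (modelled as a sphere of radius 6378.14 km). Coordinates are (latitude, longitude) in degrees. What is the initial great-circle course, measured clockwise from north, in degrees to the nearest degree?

179°

Δλ = 179.270° = 3.1289 rad.
y = sin Δλ · cos φ₂ = (0.0127)(0.9010) = 0.0115
x = cos φ₁ sin φ₂ − sin φ₁ cos φ₂ cos Δλ = (0.3951)(-0.4338) − (-0.9187)(0.9010)(-0.9999) = -0.9990
θ = atan2(y, x) = 179.34°, so the bearing is 179°.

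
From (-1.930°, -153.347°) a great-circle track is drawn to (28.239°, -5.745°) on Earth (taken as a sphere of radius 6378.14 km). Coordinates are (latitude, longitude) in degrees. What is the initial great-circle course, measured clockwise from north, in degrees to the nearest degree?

47°

Δλ = 147.602° = 2.5761 rad.
y = sin Δλ · cos φ₂ = (0.5358)(0.8810) = 0.4720
x = cos φ₁ sin φ₂ − sin φ₁ cos φ₂ cos Δλ = (0.9994)(0.4732) − (-0.0337)(0.8810)(-0.8443) = 0.4478
θ = atan2(y, x) = 46.51°, so the bearing is 47°.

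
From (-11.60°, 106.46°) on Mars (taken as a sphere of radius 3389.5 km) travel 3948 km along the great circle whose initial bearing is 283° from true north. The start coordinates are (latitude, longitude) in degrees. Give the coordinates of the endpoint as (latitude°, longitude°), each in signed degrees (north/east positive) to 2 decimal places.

7.07°, 42.04°

Angular distance δ = d/R = 3948/3389.5 = 1.16477 rad; initial bearing θ = 4.9393 rad.
sin φ₂ = sin φ₁ cos δ + cos φ₁ sin δ cos θ = (-0.2011)(0.3950) + (0.9796)(0.9187)(0.2250) = 0.1230, so φ₂ = 7.07°.
Δλ = atan2(sin θ sin δ cos φ₁, cos δ − sin φ₁ sin φ₂) = atan2(-0.8769, 0.4197) = -64.423°.
λ₂ = 106.460° − 64.423° = 42.04°.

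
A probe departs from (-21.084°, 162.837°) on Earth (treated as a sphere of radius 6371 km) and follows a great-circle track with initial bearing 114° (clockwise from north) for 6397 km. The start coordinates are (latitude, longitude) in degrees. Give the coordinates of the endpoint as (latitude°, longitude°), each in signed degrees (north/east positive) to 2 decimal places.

-30.88°, -133.26°

Angular distance δ = d/R = 6397/6371 = 1.00408 rad; initial bearing θ = 1.9897 rad.
sin φ₂ = sin φ₁ cos δ + cos φ₁ sin δ cos θ = (-0.3597)(0.5369) + (0.9331)(0.8437)(-0.4067) = -0.5133, so φ₂ = -30.88°.
Δλ = atan2(sin θ sin δ cos φ₁, cos δ − sin φ₁ sin φ₂) = atan2(0.7191, 0.3522) = 63.906°.
λ₂ = 162.837° + 63.906° = 226.74° → -133.26° after wrapping to (−180°, 180°].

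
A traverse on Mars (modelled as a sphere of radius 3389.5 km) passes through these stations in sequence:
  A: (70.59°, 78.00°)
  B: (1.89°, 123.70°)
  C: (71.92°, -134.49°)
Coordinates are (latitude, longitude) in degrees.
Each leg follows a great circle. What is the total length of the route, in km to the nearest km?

Leg A→B: central angle 1.3046 rad, distance 4421.9 km.
Leg B→C: central angle 1.6029 rad, distance 5433.1 km.
Total: 4421.9 + 5433.1 ≈ 9855 km.

9855 km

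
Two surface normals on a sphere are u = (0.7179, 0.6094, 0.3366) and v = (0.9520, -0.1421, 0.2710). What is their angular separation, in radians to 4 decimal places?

0.8120 rad

u·v = 0.6881; |u| = 1.0000, |v| = 1.0000.
cos θ = (u·v)/(|u||v|) = 0.6881, so θ = 0.8120 rad.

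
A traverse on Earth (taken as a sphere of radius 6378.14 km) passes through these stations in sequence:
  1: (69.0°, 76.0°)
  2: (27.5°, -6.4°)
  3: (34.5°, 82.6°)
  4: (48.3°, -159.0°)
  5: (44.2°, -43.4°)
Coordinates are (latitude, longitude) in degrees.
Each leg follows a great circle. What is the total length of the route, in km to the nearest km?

32080 km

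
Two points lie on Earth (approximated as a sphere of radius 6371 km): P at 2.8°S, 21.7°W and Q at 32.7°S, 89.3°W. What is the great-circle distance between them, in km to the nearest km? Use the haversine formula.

7752 km

With latitudes φ₁ = -2.800°, φ₂ = -32.700° and longitude difference Δλ = -67.600°:
Haversine: a = sin²(Δφ/2) + cos φ₁ cos φ₂ sin²(Δλ/2) = 0.0666 + (0.9988)(0.8415)(0.3095) = 0.32666.
Central angle c = 2·arcsin(√a) = 1.21676 rad.
Distance = R·c = 6371 × 1.2168 ≈ 7752 km.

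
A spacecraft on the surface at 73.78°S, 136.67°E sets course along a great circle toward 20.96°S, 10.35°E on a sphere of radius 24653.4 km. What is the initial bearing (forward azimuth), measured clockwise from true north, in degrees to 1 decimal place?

230.0°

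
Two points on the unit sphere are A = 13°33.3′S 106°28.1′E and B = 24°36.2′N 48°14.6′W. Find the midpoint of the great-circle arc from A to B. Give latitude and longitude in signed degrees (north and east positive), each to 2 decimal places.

23.61°, 37.59°

The central angle between A and B is δ = 2.6832 rad.
With f = 0.5, the slerp weights are sin((1−f)δ)/sin δ = 2.2007 and sin(fδ)/sin δ = 2.2007.
Weighted sum of the unit vectors: (2.2007)·(-0.2756,0.9323,-0.2344) + (2.2007)·(0.6055,-0.6783,0.4163) = (0.7261, 0.5590, 0.4004).
Converting back: φ = atan2(z, √(x²+y²)) = 23.61°, λ = atan2(y, x) = 37.59°.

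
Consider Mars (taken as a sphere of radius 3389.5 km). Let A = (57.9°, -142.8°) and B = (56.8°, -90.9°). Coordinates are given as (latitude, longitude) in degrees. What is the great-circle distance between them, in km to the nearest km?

1617 km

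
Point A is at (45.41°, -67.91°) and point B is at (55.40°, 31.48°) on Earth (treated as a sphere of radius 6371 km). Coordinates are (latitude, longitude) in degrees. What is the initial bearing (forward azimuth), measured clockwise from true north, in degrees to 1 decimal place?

With φ₁ = 0.7926, φ₂ = 0.9669, Δλ = 1.7347 rad, the forward-azimuth formula gives
θ = atan2( sin Δλ cos φ₂ , cos φ₁ sin φ₂ − sin φ₁ cos φ₂ cos Δλ ) = atan2(0.5602, 0.6438) = 41.03°.
So the initial bearing is 41.0°.

41.0°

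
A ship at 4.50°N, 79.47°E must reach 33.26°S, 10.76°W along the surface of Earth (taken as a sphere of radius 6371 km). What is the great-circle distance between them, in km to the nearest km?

Let φ₁ = 0.0785 rad, φ₂ = -0.5805 rad, and Δλ = -1.5748 rad.
Haversine: a = sin²(Δφ/2) + cos φ₁ cos φ₂ sin²(Δλ/2) = 0.1047 + (0.9969)(0.8362)(0.5020) = 0.52319.
Central angle c = 2·arcsin(√a) = 1.61719 rad.
Distance = R·c = 6371 × 1.6172 ≈ 10303 km.

10303 km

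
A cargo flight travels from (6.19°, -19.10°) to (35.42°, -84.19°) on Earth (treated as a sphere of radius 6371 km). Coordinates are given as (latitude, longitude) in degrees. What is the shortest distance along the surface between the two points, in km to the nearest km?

7360 km

With latitudes φ₁ = 6.190°, φ₂ = 35.420° and longitude difference Δλ = -65.090°:
Haversine: a = sin²(Δφ/2) + cos φ₁ cos φ₂ sin²(Δλ/2) = 0.0637 + (0.9942)(0.8149)(0.2894) = 0.29813.
Central angle c = 2·arcsin(√a) = 1.15520 rad.
Distance = R·c = 6371 × 1.1552 ≈ 7360 km.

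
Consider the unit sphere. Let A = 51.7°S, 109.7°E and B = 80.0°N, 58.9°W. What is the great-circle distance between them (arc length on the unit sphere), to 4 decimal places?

Let φ₁ = -0.9023 rad, φ₂ = 1.3963 rad, and Δλ = -2.9426 rad.
cos c = sin φ₁ sin φ₂ + cos φ₁ cos φ₂ cos Δλ = (-0.7848)(0.9848) + (0.6198)(0.1736)(-0.9803) = -0.87835,
so c = arccos(-0.87835) = 2.64320 rad.
On the unit sphere the arc length equals the central angle: 2.6432.

2.6432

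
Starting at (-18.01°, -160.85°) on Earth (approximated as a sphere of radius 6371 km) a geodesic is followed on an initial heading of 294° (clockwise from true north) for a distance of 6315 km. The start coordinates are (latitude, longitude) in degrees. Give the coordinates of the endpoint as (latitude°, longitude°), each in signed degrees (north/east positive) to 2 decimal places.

Angular distance δ = d/R = 6315/6371 = 0.99121 rad; initial bearing θ = 5.1313 rad.
sin φ₂ = sin φ₁ cos δ + cos φ₁ sin δ cos θ = (-0.3092)(0.5477) + (0.9510)(0.8367)(0.4067) = 0.1543, so φ₂ = 8.88°.
Δλ = atan2(sin θ sin δ cos φ₁, cos δ − sin φ₁ sin φ₂) = atan2(-0.7269, 0.5954) = -50.680°.
λ₂ = -160.850° − 50.680° = -211.53° → 148.47° after wrapping to (−180°, 180°].

8.88°, 148.47°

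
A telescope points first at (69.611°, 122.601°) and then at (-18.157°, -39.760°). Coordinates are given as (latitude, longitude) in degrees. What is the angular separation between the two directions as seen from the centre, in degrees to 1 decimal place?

In radians: φ₁ = 1.2149, φ₂ = -0.3169, Δλ = -162.361° = -2.8337 rad.
Haversine: a = sin²(Δφ/2) + cos φ₁ cos φ₂ sin²(Δλ/2) = 0.4805 + (0.3484)(0.9502)(0.9765) = 0.80379.
Central angle c = 2·arcsin(√a) = 2.22380 rad.
So the angular separation is 127.4°.

127.4°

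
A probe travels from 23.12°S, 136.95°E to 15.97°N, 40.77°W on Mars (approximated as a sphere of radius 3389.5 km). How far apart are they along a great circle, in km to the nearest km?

10207 km

Let φ₁ = -0.4035 rad, φ₂ = 0.2787 rad, and Δλ = -3.1018 rad.
cos c = sin φ₁ sin φ₂ + cos φ₁ cos φ₂ cos Δλ = (-0.3927)(0.2751) + (0.9197)(0.9614)(-0.9992) = -0.99152,
so c = arccos(-0.99152) = 3.01130 rad.
Distance = R·c = 3389.5 × 3.0113 ≈ 10207 km.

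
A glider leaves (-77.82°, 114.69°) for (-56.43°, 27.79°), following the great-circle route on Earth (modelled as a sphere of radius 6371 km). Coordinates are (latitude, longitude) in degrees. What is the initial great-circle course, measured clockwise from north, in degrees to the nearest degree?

255°

Δλ = -86.900° = -1.5167 rad.
y = sin Δλ · cos φ₂ = (-0.9985)(0.5530) = -0.5521
x = cos φ₁ sin φ₂ − sin φ₁ cos φ₂ cos Δλ = (0.2110)(-0.8332) − (-0.9775)(0.5530)(0.0541) = -0.1466
θ = atan2(y, x) = -104.87°; adding 360° gives 255°.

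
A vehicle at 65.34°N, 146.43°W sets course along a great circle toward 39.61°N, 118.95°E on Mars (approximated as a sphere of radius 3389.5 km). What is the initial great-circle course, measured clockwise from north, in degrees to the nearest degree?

293°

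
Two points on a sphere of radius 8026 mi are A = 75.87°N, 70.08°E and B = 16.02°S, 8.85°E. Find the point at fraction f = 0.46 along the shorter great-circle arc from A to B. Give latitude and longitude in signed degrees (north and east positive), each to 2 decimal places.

The central angle between A and B is δ = 1.7261 rad.
With f = 0.46, the slerp weights are sin((1−f)δ)/sin δ = 0.8127 and sin(fδ)/sin δ = 0.7219.
Weighted sum of the unit vectors: (0.8127)·(0.0832,0.2295,0.9697) + (0.7219)·(0.9497,0.1479,-0.2760) = (0.7532, 0.2933, 0.5889).
Converting back: φ = atan2(z, √(x²+y²)) = 36.08°, λ = atan2(y, x) = 21.27°.

36.08°, 21.27°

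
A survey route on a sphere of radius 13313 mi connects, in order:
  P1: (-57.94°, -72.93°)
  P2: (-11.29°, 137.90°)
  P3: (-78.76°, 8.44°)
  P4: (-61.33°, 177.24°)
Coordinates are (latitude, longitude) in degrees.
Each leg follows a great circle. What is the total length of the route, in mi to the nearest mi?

Leg P1→P2: central angle 1.8557 rad, distance 24704.9 mi.
Leg P2→P3: central angle 1.5002 rad, distance 19972.2 mi.
Leg P3→P4: central angle 0.6938 rad, distance 9236.3 mi.
Total: 24704.9 + 19972.2 + 9236.3 ≈ 53913 mi.

53913 mi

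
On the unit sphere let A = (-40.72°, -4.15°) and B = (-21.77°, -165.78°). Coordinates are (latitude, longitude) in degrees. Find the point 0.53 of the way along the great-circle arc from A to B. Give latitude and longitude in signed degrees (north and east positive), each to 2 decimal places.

-70.61°, -125.66°

The central angle between A and B is δ = 2.0109 rad.
With f = 0.53, the slerp weights are sin((1−f)δ)/sin δ = 0.8959 and sin(fδ)/sin δ = 0.9673.
Weighted sum of the unit vectors: (0.8959)·(0.7559,-0.0548,-0.6524) + (0.9673)·(-0.9002,-0.2281,-0.3709) = (-0.1936, -0.2698, -0.9433).
Converting back: φ = atan2(z, √(x²+y²)) = -70.61°, λ = atan2(y, x) = -125.66°.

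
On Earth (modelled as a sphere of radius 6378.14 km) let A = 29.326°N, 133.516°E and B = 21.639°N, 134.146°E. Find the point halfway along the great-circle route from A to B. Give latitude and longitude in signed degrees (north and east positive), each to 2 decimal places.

25.48°, 133.84°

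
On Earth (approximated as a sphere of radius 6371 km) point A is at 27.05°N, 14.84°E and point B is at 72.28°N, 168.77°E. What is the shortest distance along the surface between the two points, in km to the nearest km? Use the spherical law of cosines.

8792 km

In radians: φ₁ = 0.4721, φ₂ = 1.2615, Δλ = 153.930° = 2.6866 rad.
cos c = sin φ₁ sin φ₂ + cos φ₁ cos φ₂ cos Δλ = (0.4548)(0.9526) + (0.8906)(0.3044)(-0.8983) = 0.18970,
so c = arccos(0.18970) = 1.37994 rad.
Distance = R·c = 6371 × 1.3799 ≈ 8792 km.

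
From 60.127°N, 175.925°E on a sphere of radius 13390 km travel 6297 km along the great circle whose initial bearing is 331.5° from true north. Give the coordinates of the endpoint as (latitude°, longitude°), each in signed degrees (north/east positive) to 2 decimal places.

Angular distance δ = d/R = 6297/13390 = 0.47028 rad; initial bearing θ = 5.7858 rad.
sin φ₂ = sin φ₁ cos δ + cos φ₁ sin δ cos θ = (0.8671)(0.8914) + (0.4981)(0.4531)(0.8788) = 0.9713, so φ₂ = 76.25°.
Δλ = atan2(sin θ sin δ cos φ₁, cos δ − sin φ₁ sin φ₂) = atan2(-0.1077, 0.0492) = -65.464°.
λ₂ = 175.925° − 65.464° = 110.46°.

76.25°, 110.46°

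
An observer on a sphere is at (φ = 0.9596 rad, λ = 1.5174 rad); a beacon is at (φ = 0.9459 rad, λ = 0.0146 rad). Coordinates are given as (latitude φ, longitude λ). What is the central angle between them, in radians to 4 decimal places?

0.8134 rad

In radians: φ₁ = 0.9596, φ₂ = 0.9459, Δλ = -86.104° = -1.5028 rad.
Haversine: a = sin²(Δφ/2) + cos φ₁ cos φ₂ sin²(Δλ/2) = 0.0000 + (0.5738)(0.5850)(0.4660) = 0.15650.
Central angle c = 2·arcsin(√a) = 0.81343 rad.
So the angular separation is 0.8134 rad.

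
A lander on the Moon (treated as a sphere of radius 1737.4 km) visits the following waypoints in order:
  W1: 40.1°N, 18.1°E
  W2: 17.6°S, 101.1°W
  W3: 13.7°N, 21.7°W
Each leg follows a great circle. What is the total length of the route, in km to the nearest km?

Leg W1→W2: central angle 2.1537 rad, distance 3741.9 km.
Leg W2→W3: central angle 1.4719 rad, distance 2557.3 km.
Total: 3741.9 + 2557.3 ≈ 6299 km.

6299 km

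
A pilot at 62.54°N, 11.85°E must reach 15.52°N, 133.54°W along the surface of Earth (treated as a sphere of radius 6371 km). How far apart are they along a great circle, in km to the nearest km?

In radians: φ₁ = 1.0915, φ₂ = 0.2709, Δλ = -145.390° = -2.5375 rad.
cos c = sin φ₁ sin φ₂ + cos φ₁ cos φ₂ cos Δλ = (0.8873)(0.2676) + (0.4611)(0.9635)(-0.8230) = -0.12826,
so c = arccos(-0.12826) = 1.69941 rad.
Distance = R·c = 6371 × 1.6994 ≈ 10827 km.

10827 km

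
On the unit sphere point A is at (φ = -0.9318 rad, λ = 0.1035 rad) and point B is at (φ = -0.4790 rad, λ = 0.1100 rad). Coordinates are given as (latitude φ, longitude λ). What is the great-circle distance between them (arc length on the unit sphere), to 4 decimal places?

0.4528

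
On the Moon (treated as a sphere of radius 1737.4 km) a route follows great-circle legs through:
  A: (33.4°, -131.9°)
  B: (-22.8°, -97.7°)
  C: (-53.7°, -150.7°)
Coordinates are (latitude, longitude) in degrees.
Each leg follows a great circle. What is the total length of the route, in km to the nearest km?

3491 km

Leg A→B: central angle 1.1338 rad, distance 1969.9 km.
Leg B→C: central angle 0.8753 rad, distance 1520.8 km.
Total: 1969.9 + 1520.8 ≈ 3491 km.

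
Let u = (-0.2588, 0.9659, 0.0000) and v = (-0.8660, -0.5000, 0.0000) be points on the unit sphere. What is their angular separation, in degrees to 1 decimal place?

105.0°

u·v = -0.2588; |u| = 1.0000, |v| = 1.0000.
cos θ = (u·v)/(|u||v|) = -0.2588, so θ = 105.0°.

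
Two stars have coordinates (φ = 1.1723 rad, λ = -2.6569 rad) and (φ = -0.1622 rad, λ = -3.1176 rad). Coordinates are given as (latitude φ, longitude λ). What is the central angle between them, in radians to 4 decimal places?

In radians: φ₁ = 1.1723, φ₂ = -0.1622, Δλ = -26.396° = -0.4607 rad.
cos c = sin φ₁ sin φ₂ + cos φ₁ cos φ₂ cos Δλ = (0.9216)(-0.1615) + (0.3880)(0.9869)(0.8957) = 0.19418,
so c = arccos(0.19418) = 1.37538 rad.
So the angular separation is 1.3754 rad.

1.3754 rad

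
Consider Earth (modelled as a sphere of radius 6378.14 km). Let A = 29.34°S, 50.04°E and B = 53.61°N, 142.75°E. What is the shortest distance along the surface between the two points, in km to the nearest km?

In radians: φ₁ = -0.5121, φ₂ = 0.9357, Δλ = 92.710° = 1.6181 rad.
cos c = sin φ₁ sin φ₂ + cos φ₁ cos φ₂ cos Δλ = (-0.4900)(0.8050) + (0.8717)(0.5933)(-0.0473) = -0.41889,
so c = arccos(-0.41889) = 2.00302 rad.
Distance = R·c = 6378.14 × 2.0030 ≈ 12776 km.

12776 km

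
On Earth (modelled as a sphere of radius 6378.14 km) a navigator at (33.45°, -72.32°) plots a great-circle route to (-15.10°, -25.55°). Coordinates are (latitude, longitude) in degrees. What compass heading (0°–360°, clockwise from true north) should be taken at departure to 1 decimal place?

With φ₁ = 0.5838, φ₂ = -0.2635, Δλ = 0.8163 rad, the forward-azimuth formula gives
θ = atan2( sin Δλ cos φ₂ , cos φ₁ sin φ₂ − sin φ₁ cos φ₂ cos Δλ ) = atan2(0.7035, -0.5819) = 129.60°.
So the initial bearing is 129.6°.

129.6°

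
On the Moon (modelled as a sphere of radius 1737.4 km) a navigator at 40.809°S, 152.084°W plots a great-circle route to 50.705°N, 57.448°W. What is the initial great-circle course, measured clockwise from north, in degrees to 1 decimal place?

Δλ = 94.636° = 1.6517 rad.
y = sin Δλ · cos φ₂ = (0.9967)(0.6333) = 0.6312
x = cos φ₁ sin φ₂ − sin φ₁ cos φ₂ cos Δλ = (0.7569)(0.7739) − (-0.6535)(0.6333)(-0.0808) = 0.5523
θ = atan2(y, x) = 48.82°, so the bearing is 48.8°.

48.8°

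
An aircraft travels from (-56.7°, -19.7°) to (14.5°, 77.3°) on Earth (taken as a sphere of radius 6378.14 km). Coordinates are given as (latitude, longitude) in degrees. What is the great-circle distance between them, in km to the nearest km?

Let φ₁ = -0.9896 rad, φ₂ = 0.2531 rad, and Δλ = 1.6930 rad.
Haversine: a = sin²(Δφ/2) + cos φ₁ cos φ₂ sin²(Δλ/2) = 0.3389 + (0.5490)(0.9681)(0.5609) = 0.63702.
Central angle c = 2·arcsin(√a) = 1.84840 rad.
Distance = R·c = 6378.14 × 1.8484 ≈ 11789 km.

11789 km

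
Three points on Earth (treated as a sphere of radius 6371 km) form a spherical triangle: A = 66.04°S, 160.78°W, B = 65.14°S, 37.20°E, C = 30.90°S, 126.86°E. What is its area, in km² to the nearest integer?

17800386 km²

Side lengths (central angles): a = 1.0837, b = 0.9583, c = 0.8409 rad; semiperimeter s = 1.4415.
By l'Huilier's theorem, tan(E/4) = √[tan(s/2) tan((s−a)/2) tan((s−b)/2) tan((s−c)/2)], giving spherical excess E = 0.4385 rad.
Area = E·R² = 0.4385 × (6371)² ≈ 17800386 km².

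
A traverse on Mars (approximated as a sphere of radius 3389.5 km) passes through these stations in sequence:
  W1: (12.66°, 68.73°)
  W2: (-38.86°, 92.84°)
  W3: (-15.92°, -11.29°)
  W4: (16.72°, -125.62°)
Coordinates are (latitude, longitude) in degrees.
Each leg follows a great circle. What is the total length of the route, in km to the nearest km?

15625 km

Leg W1→W2: central angle 0.9813 rad, distance 3326.0 km.
Leg W2→W3: central angle 1.5815 rad, distance 5360.5 km.
Leg W3→W4: central angle 2.0469 rad, distance 6938.1 km.
Total: 3326.0 + 5360.5 + 6938.1 ≈ 15625 km.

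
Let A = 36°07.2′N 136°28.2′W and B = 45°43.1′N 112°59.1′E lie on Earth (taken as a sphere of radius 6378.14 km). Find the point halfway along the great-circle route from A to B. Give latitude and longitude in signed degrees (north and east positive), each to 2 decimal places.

Central angle δ = 1.3448 rad. Interpolating on the sphere with fraction f = 0.5:
P = [sin((1−f)δ)·A + sin(fδ)·B] / sin δ = 0.6391·A + 0.6391·B in Cartesian coordinates,
giving P = (-0.5485, 0.0552, 0.8343), i.e. latitude 56.54°, longitude 174.25°.

56.54°, 174.25°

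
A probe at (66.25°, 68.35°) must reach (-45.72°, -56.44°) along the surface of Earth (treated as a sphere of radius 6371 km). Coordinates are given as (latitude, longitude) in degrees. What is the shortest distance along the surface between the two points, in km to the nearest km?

With latitudes φ₁ = 66.250°, φ₂ = -45.720° and longitude difference Δλ = -124.790°:
Haversine: a = sin²(Δφ/2) + cos φ₁ cos φ₂ sin²(Δλ/2) = 0.6871 + (0.4027)(0.6982)(0.7853) = 0.90787.
Central angle c = 2·arcsin(√a) = 2.52480 rad.
Distance = R·c = 6371 × 2.5248 ≈ 16086 km.

16086 km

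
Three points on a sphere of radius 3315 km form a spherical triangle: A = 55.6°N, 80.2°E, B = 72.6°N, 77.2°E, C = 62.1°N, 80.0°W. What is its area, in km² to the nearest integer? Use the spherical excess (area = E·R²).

229456 km²

Side lengths (central angles): a = 0.7751, b = 1.0696, c = 0.2975 rad; semiperimeter s = 1.0711.
By l'Huilier's theorem, tan(E/4) = √[tan(s/2) tan((s−a)/2) tan((s−b)/2) tan((s−c)/2)], giving spherical excess E = 0.0209 rad.
Area = E·R² = 0.0209 × (3315)² ≈ 229456 km².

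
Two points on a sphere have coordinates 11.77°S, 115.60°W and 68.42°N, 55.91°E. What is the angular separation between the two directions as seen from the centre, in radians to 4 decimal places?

With latitudes φ₁ = -11.770°, φ₂ = 68.420° and longitude difference Δλ = 171.510°:
Haversine: a = sin²(Δφ/2) + cos φ₁ cos φ₂ sin²(Δλ/2) = 0.4148 + (0.9790)(0.3678)(0.9945) = 0.77290.
Central angle c = 2·arcsin(√a) = 2.14815 rad.
So the angular separation is 2.1481 rad.

2.1481 rad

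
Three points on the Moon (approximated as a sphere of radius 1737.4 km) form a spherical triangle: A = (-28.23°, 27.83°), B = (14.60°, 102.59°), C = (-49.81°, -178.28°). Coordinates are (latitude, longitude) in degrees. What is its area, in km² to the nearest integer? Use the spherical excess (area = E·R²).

5067588 km²

Side lengths (central angles): a = 1.6457, b = 1.7206, c = 1.4657 rad; semiperimeter s = 2.4160.
By l'Huilier's theorem, tan(E/4) = √[tan(s/2) tan((s−a)/2) tan((s−b)/2) tan((s−c)/2)], giving spherical excess E = 1.6788 rad.
Area = E·R² = 1.6788 × (1737.4)² ≈ 5067588 km².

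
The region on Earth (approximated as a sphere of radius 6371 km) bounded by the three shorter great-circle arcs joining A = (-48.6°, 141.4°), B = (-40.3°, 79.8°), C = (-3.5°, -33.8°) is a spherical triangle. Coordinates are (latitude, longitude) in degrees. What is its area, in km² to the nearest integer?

44287738 km²

Side lengths (central angles): a = 1.8393, b = 2.2293, c = 0.7597 rad; semiperimeter s = 2.4142.
By l'Huilier's theorem, tan(E/4) = √[tan(s/2) tan((s−a)/2) tan((s−b)/2) tan((s−c)/2)], giving spherical excess E = 1.0911 rad.
Area = E·R² = 1.0911 × (6371)² ≈ 44287738 km².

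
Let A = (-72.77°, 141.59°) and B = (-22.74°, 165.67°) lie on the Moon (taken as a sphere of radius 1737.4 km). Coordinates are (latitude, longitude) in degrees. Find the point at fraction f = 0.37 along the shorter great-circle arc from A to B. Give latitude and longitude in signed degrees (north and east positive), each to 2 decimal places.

-54.77°, 157.40°

Central angle δ = 0.9038 rad. Interpolating on the sphere with fraction f = 0.37:
P = [sin((1−f)δ)·A + sin(fδ)·B] / sin δ = 0.6862·A + 0.4177·B in Cartesian coordinates,
giving P = (-0.5325, 0.2216, -0.8169), i.e. latitude -54.77°, longitude 157.40°.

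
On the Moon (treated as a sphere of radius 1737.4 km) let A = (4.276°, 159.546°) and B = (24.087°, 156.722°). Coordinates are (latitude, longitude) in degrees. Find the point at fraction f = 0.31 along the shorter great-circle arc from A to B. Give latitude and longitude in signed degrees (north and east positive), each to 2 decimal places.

10.42°, 158.72°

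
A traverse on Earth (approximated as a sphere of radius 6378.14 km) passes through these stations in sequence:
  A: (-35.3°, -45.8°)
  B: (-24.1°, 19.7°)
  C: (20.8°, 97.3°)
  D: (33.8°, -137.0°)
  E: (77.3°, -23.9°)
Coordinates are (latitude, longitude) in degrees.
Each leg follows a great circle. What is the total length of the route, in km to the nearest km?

Leg A→B: central angle 0.9945 rad, distance 6343.2 km.
Leg B→C: central angle 1.5325 rad, distance 9774.8 km.
Leg C→D: central angle 1.8294 rad, distance 11668.4 km.
Leg D→E: central angle 1.0804 rad, distance 6890.7 km.
Total: 6343.2 + 9774.8 + 11668.4 + 6890.7 ≈ 34677 km.

34677 km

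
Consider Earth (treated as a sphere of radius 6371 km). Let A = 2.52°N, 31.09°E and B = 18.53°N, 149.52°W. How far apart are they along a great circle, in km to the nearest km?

17673 km

With latitudes φ₁ = 2.520°, φ₂ = 18.530° and longitude difference Δλ = 179.390°:
Haversine: a = sin²(Δφ/2) + cos φ₁ cos φ₂ sin²(Δλ/2) = 0.0194 + (0.9990)(0.9482)(1.0000) = 0.96661.
Central angle c = 2·arcsin(√a) = 2.77405 rad.
Distance = R·c = 6371 × 2.7741 ≈ 17673 km.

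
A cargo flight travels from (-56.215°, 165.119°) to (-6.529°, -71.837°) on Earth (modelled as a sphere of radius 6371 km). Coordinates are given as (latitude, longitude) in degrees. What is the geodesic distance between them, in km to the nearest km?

11334 km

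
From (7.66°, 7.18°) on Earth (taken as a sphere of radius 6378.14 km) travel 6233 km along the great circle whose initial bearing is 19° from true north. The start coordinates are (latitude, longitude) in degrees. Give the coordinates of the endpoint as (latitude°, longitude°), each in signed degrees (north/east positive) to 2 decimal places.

Angular distance δ = d/R = 6233/6378.14 = 0.97724 rad; initial bearing θ = 0.3316 rad.
sin φ₂ = sin φ₁ cos δ + cos φ₁ sin δ cos θ = (0.1333)(0.5593) + (0.9911)(0.8290)(0.9455) = 0.8514, so φ₂ = 58.36°.
Δλ = atan2(sin θ sin δ cos φ₁, cos δ − sin φ₁ sin φ₂) = atan2(0.2675, 0.4458) = 30.962°.
λ₂ = 7.180° + 30.962° = 38.14°.

58.36°, 38.14°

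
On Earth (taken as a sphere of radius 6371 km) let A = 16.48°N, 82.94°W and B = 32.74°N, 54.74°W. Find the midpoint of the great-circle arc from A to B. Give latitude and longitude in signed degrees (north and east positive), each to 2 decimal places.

25.28°, -69.78°

Central angle δ = 0.5271 rad. Interpolating on the sphere with fraction f = 0.5:
P = [sin((1−f)δ)·A + sin(fδ)·B] / sin δ = 0.5179·A + 0.5179·B in Cartesian coordinates,
giving P = (0.3125, -0.8485, 0.4270), i.e. latitude 25.28°, longitude -69.78°.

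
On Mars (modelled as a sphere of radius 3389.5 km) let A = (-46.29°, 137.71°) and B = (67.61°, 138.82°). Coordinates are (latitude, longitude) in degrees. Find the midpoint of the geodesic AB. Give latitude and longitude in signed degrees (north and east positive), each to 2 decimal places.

10.66°, 138.10°

The central angle between A and B is δ = 1.9880 rad.
With f = 0.5, the slerp weights are sin((1−f)δ)/sin δ = 0.9168 and sin(fδ)/sin δ = 0.9168.
Weighted sum of the unit vectors: (0.9168)·(-0.5112,0.4650,-0.7228) + (0.9168)·(-0.2867,0.2508,0.9246) = (-0.7315, 0.6562, 0.1850).
Converting back: φ = atan2(z, √(x²+y²)) = 10.66°, λ = atan2(y, x) = 138.10°.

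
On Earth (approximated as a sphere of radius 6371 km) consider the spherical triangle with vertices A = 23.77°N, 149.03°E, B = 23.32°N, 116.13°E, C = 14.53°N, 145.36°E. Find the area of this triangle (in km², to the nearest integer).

Side lengths (central angles): a = 0.5052, b = 0.1722, c = 0.5253 rad; semiperimeter s = 0.6014.
By l'Huilier's theorem, tan(E/4) = √[tan(s/2) tan((s−a)/2) tan((s−b)/2) tan((s−c)/2)], giving spherical excess E = 0.0445 rad.
Area = E·R² = 0.0445 × (6371)² ≈ 1805807 km².

1805807 km²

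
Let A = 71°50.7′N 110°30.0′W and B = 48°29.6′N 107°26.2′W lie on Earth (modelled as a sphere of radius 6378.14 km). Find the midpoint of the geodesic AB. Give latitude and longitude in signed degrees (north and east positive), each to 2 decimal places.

The central angle between A and B is δ = 0.4083 rad.
With f = 0.5, the slerp weights are sin((1−f)δ)/sin δ = 0.5106 and sin(fδ)/sin δ = 0.5106.
Weighted sum of the unit vectors: (0.5106)·(-0.1091,-0.2919,0.9502) + (0.5106)·(-0.1986,-0.6323,0.7489) = (-0.1571, -0.4719, 0.8676).
Converting back: φ = atan2(z, √(x²+y²)) = 60.18°, λ = atan2(y, x) = -108.42°.

60.18°, -108.42°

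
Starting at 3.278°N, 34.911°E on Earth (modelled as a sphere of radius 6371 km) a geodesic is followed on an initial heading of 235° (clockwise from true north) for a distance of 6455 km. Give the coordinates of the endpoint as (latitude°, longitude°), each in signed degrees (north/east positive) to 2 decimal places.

Angular distance δ = d/R = 6455/6371 = 1.01318 rad; initial bearing θ = 4.1015 rad.
sin φ₂ = sin φ₁ cos δ + cos φ₁ sin δ cos θ = (0.0572)(0.5292) + (0.9984)(0.8485)(-0.5736) = -0.4556, so φ₂ = -27.11°.
Δλ = atan2(sin θ sin δ cos φ₁, cos δ − sin φ₁ sin φ₂) = atan2(-0.6939, 0.5552) = -51.337°.
λ₂ = 34.911° − 51.337° = -16.43°.

-27.11°, -16.43°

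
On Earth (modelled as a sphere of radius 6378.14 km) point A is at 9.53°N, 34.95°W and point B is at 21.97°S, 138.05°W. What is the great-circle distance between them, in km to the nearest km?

In radians: φ₁ = 0.1663, φ₂ = -0.3834, Δλ = -103.100° = -1.7994 rad.
cos c = sin φ₁ sin φ₂ + cos φ₁ cos φ₂ cos Δλ = (0.1656)(-0.3741) + (0.9862)(0.9274)(-0.2267) = -0.26923,
so c = arccos(-0.26923) = 1.84339 rad.
Distance = R·c = 6378.14 × 1.8434 ≈ 11757 km.

11757 km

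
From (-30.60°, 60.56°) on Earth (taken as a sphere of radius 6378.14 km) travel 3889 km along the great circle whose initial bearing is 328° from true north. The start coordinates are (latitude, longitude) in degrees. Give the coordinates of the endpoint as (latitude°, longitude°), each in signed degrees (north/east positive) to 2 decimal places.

Angular distance δ = d/R = 3889/6378.14 = 0.60974 rad; initial bearing θ = 5.7247 rad.
sin φ₂ = sin φ₁ cos δ + cos φ₁ sin δ cos θ = (-0.5090)(0.8198) + (0.8607)(0.5727)(0.8480) = 0.0007, so φ₂ = 0.04°.
Δλ = atan2(sin θ sin δ cos φ₁, cos δ − sin φ₁ sin φ₂) = atan2(-0.2612, 0.8202) = -17.666°.
λ₂ = 60.560° − 17.666° = 42.89°.

0.04°, 42.89°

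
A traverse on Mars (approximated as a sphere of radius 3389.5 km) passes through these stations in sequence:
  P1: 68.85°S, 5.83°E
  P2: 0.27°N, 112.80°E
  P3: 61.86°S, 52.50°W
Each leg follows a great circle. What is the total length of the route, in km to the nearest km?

12642 km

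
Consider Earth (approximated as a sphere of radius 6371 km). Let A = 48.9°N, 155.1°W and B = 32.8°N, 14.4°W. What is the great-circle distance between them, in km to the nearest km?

10131 km

With latitudes φ₁ = 48.900°, φ₂ = 32.800° and longitude difference Δλ = 140.700°:
cos c = sin φ₁ sin φ₂ + cos φ₁ cos φ₂ cos Δλ = (0.7536)(0.5417) + (0.6574)(0.8406)(-0.7738) = -0.01939,
so c = arccos(-0.01939) = 1.59019 rad.
Distance = R·c = 6371 × 1.5902 ≈ 10131 km.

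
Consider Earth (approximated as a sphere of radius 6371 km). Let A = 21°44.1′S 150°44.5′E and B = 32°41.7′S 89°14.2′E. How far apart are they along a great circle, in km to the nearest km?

6120 km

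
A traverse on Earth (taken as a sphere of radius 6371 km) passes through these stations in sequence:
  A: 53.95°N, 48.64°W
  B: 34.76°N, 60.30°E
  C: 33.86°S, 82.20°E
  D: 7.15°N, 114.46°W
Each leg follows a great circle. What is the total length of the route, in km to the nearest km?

32590 km

Leg A→B: central angle 1.2619 rad, distance 8039.4 km.
Leg B→C: central angle 1.2500 rad, distance 7963.8 km.
Leg C→D: central angle 2.6035 rad, distance 16587.1 km.
Total: 8039.4 + 7963.8 + 16587.1 ≈ 32590 km.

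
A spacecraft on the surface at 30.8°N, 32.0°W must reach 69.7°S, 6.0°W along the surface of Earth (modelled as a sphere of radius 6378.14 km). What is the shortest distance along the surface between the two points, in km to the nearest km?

11384 km

With latitudes φ₁ = 30.800°, φ₂ = -69.700° and longitude difference Δλ = 26.000°:
cos c = sin φ₁ sin φ₂ + cos φ₁ cos φ₂ cos Δλ = (0.5120)(-0.9379) + (0.8590)(0.3469)(0.8988) = -0.21240,
so c = arccos(-0.21240) = 1.78482 rad.
Distance = R·c = 6378.14 × 1.7848 ≈ 11384 km.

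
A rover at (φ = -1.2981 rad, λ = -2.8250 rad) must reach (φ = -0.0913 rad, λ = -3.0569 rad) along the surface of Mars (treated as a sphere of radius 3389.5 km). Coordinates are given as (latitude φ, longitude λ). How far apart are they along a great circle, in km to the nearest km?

In radians: φ₁ = -1.2981, φ₂ = -0.0913, Δλ = -13.287° = -0.2319 rad.
Haversine: a = sin²(Δφ/2) + cos φ₁ cos φ₂ sin²(Δλ/2) = 0.3220 + (0.2693)(0.9958)(0.0134) = 0.32558.
Central angle c = 2·arcsin(√a) = 1.21447 rad.
Distance = R·c = 3389.5 × 1.2145 ≈ 4116 km.

4116 km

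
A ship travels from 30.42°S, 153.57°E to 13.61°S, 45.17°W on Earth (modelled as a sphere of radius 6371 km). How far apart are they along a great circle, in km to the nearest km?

In radians: φ₁ = -0.5309, φ₂ = -0.2375, Δλ = 161.260° = 2.8145 rad.
Haversine: a = sin²(Δφ/2) + cos φ₁ cos φ₂ sin²(Δλ/2) = 0.0214 + (0.8623)(0.9719)(0.9735) = 0.83727.
Central angle c = 2·arcsin(√a) = 2.31114 rad.
Distance = R·c = 6371 × 2.3111 ≈ 14724 km.

14724 km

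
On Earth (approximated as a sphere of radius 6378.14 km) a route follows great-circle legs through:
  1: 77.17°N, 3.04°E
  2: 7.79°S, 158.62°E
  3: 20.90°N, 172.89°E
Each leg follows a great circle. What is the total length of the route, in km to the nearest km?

Leg 1→2: central angle 1.9097 rad, distance 12180.6 km.
Leg 2→3: central angle 0.5573 rad, distance 3554.7 km.
Total: 12180.6 + 3554.7 ≈ 15735 km.

15735 km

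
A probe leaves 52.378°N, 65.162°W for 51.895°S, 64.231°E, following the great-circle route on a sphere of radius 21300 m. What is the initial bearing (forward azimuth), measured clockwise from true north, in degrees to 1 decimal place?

With φ₁ = 0.9142, φ₂ = -0.9057, Δλ = 2.2583 rad, the forward-azimuth formula gives
θ = atan2( sin Δλ cos φ₂ , cos φ₁ sin φ₂ − sin φ₁ cos φ₂ cos Δλ ) = atan2(0.4769, -0.1702) = 109.64°.
So the initial bearing is 109.6°.

109.6°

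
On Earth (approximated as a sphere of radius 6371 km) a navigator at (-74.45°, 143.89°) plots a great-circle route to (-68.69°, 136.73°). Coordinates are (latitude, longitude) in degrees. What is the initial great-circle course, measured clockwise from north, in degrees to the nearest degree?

Δλ = -7.160° = -0.1250 rad.
y = sin Δλ · cos φ₂ = (-0.1246)(0.3634) = -0.0453
x = cos φ₁ sin φ₂ − sin φ₁ cos φ₂ cos Δλ = (0.2681)(-0.9316) − (-0.9634)(0.3634)(0.9922) = 0.0976
θ = atan2(y, x) = -24.89°; adding 360° gives 335°.

335°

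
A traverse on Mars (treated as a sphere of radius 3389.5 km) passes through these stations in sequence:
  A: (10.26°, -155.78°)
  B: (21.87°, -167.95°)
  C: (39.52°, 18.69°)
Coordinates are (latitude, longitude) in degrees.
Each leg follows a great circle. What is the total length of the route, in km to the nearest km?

Leg A→B: central angle 0.2873 rad, distance 973.7 km.
Leg B→C: central angle 2.0647 rad, distance 6998.2 km.
Total: 973.7 + 6998.2 ≈ 7972 km.

7972 km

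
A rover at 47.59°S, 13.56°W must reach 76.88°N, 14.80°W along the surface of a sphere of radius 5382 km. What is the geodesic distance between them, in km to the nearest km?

11692 km

With latitudes φ₁ = -47.590°, φ₂ = 76.880° and longitude difference Δλ = -1.240°:
cos c = sin φ₁ sin φ₂ + cos φ₁ cos φ₂ cos Δλ = (-0.7383)(0.9739) + (0.6744)(0.2270)(0.9998) = -0.56601,
so c = arccos(-0.56601) = 2.17245 rad.
Distance = R·c = 5382 × 2.1725 ≈ 11692 km.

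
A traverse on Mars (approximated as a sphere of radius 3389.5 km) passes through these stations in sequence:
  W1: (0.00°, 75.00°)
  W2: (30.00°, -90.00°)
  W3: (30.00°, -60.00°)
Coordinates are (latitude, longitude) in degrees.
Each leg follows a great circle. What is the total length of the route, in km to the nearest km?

10215 km

Leg W1→W2: central angle 2.5617 rad, distance 8682.9 km.
Leg W2→W3: central angle 0.4521 rad, distance 1532.5 km.
Total: 8682.9 + 1532.5 ≈ 10215 km.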